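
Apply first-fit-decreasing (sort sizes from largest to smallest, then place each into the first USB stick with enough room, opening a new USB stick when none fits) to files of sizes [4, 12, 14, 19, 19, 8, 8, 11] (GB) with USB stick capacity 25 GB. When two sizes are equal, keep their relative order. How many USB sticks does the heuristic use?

Sorted descending: 19, 19, 14, 12, 11, 8, 8, 4.
  19 → USB stick 1 (new)  [load 19/25]
  19 → USB stick 2 (new)  [load 19/25]
  14 → USB stick 3 (new)  [load 14/25]
  12 → USB stick 4 (new)  [load 12/25]
  11 → USB stick 3  [load 25/25]
  8 → USB stick 4  [load 20/25]
  8 → USB stick 5 (new)  [load 8/25]
  4 → USB stick 1  [load 23/25]
5 USB sticks opened.

5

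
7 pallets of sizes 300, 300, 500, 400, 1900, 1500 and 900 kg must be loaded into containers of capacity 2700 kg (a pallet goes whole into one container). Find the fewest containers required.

Total = 1900 + 1500 + 900 + 500 + 400 + 300 + 300 = 5800 kg.
Lower bound: ⌈5800/2700⌉ = 3 containers.
A packing using 3 containers:
  container 1: 1900 + 500 + 300 = 2700
  container 2: 1500 + 900 + 300 = 2700
  container 3: 400 = 400
This matches the lower bound, so 3 is optimal.

3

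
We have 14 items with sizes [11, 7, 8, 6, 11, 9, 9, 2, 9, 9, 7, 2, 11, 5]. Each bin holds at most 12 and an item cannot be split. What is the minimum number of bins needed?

11

Total = 11 + 11 + 11 + 9 + 9 + 9 + 9 + 8 + 7 + 7 + 6 + 5 + 2 + 2 = 106.
Lower bound: ⌈106/12⌉ = 9 bins.
Also, 10 items each exceed 6, and no two of those can share a bin, so at least 10 bins are needed.
A packing using 11 bins:
  bin 1: 11 = 11
  bin 2: 11 = 11
  bin 3: 11 = 11
  bin 4: 9 + 2 = 11
  bin 5: 9 + 2 = 11
  bin 6: 9 = 9
  bin 7: 9 = 9
  bin 8: 8 = 8
  bin 9: 7 + 5 = 12
  bin 10: 7 = 7
  bin 11: 6 = 6
No arrangement into 10 bins stays within capacity, so 11 is optimal.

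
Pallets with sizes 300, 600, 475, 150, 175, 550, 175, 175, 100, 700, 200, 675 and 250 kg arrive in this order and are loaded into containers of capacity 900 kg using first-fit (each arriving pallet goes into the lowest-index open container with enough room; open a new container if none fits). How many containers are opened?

  300 → container 1 (new)  [load 300/900]
  600 → container 1  [load 900/900]
  475 → container 2 (new)  [load 475/900]
  150 → container 2  [load 625/900]
  175 → container 2  [load 800/900]
  550 → container 3 (new)  [load 550/900]
  175 → container 3  [load 725/900]
  175 → container 3  [load 900/900]
  100 → container 2  [load 900/900]
  700 → container 4 (new)  [load 700/900]
  200 → container 4  [load 900/900]
  675 → container 5 (new)  [load 675/900]
  250 → container 6 (new)  [load 250/900]
6 containers opened.

6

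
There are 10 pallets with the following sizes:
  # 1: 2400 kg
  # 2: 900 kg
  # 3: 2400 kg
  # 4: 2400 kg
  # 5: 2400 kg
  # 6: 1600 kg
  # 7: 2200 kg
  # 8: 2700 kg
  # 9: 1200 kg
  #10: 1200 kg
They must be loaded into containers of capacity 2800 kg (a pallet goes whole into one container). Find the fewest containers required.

8

Total = 2700 + 2400 + 2400 + 2400 + 2400 + 2200 + 1600 + 1200 + 1200 + 900 = 19400 kg.
Lower bound: ⌈19400/2800⌉ = 7 containers.
A packing using 8 containers:
  container 1: 2700 = 2700
  container 2: 2400 = 2400
  container 3: 2400 = 2400
  container 4: 2400 = 2400
  container 5: 2400 = 2400
  container 6: 2200 = 2200
  container 7: 1600 + 1200 = 2800
  container 8: 1200 + 900 = 2100
No arrangement into 7 containers stays within capacity, so 8 is optimal.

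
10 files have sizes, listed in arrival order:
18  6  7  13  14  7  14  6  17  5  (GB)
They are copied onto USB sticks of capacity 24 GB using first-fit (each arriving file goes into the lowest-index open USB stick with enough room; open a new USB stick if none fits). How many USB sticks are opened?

  18 → USB stick 1 (new)  [load 18/24]
  6 → USB stick 1  [load 24/24]
  7 → USB stick 2 (new)  [load 7/24]
  13 → USB stick 2  [load 20/24]
  14 → USB stick 3 (new)  [load 14/24]
  7 → USB stick 3  [load 21/24]
  14 → USB stick 4 (new)  [load 14/24]
  6 → USB stick 4  [load 20/24]
  17 → USB stick 5 (new)  [load 17/24]
  5 → USB stick 5  [load 22/24]
5 USB sticks opened.

5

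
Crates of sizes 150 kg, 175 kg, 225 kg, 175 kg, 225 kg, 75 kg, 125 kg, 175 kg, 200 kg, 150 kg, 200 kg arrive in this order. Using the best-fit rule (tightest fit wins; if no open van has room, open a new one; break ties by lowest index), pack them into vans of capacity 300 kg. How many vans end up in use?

  150 → van 1 (new)  [load 150/300]
  175 → van 2 (new)  [load 175/300]
  225 → van 3 (new)  [load 225/300]
  175 → van 4 (new)  [load 175/300]
  225 → van 5 (new)  [load 225/300]
  75 → van 3  [load 300/300]
  125 → van 2  [load 300/300]
  175 → van 6 (new)  [load 175/300]
  200 → van 7 (new)  [load 200/300]
  150 → van 1  [load 300/300]
  200 → van 8 (new)  [load 200/300]
8 vans opened.

8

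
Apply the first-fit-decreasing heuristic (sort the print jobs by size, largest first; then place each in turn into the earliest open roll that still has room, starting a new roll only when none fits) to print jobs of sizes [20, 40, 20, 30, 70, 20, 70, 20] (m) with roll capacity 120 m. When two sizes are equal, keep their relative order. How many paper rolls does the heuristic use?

Sorted descending: 70, 70, 40, 30, 20, 20, 20, 20.
  70 → roll 1 (new)  [load 70/120]
  70 → roll 2 (new)  [load 70/120]
  40 → roll 1  [load 110/120]
  30 → roll 2  [load 100/120]
  20 → roll 2  [load 120/120]
  20 → roll 3 (new)  [load 20/120]
  20 → roll 3  [load 40/120]
  20 → roll 3  [load 60/120]
3 paper rolls opened.

3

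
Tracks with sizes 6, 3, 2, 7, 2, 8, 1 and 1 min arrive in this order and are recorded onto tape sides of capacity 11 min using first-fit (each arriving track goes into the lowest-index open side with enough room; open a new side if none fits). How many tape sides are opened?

  6 → side 1 (new)  [load 6/11]
  3 → side 1  [load 9/11]
  2 → side 1  [load 11/11]
  7 → side 2 (new)  [load 7/11]
  2 → side 2  [load 9/11]
  8 → side 3 (new)  [load 8/11]
  1 → side 2  [load 10/11]
  1 → side 2  [load 11/11]
3 tape sides opened.

3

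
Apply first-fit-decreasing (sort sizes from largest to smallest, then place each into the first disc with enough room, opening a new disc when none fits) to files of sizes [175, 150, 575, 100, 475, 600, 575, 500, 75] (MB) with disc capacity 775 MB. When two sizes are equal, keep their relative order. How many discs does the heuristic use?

5

Sorted descending: 600, 575, 575, 500, 475, 175, 150, 100, 75.
  600 → disc 1 (new)  [load 600/775]
  575 → disc 2 (new)  [load 575/775]
  575 → disc 3 (new)  [load 575/775]
  500 → disc 4 (new)  [load 500/775]
  475 → disc 5 (new)  [load 475/775]
  175 → disc 1  [load 775/775]
  150 → disc 2  [load 725/775]
  100 → disc 3  [load 675/775]
  75 → disc 3  [load 750/775]
5 discs opened.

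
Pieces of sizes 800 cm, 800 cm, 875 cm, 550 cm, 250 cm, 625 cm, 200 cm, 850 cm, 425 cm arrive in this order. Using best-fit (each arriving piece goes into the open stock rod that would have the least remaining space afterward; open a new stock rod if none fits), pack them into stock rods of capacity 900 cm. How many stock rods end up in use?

7

  800 → stock rod 1 (new)  [load 800/900]
  800 → stock rod 2 (new)  [load 800/900]
  875 → stock rod 3 (new)  [load 875/900]
  550 → stock rod 4 (new)  [load 550/900]
  250 → stock rod 4  [load 800/900]
  625 → stock rod 5 (new)  [load 625/900]
  200 → stock rod 5  [load 825/900]
  850 → stock rod 6 (new)  [load 850/900]
  425 → stock rod 7 (new)  [load 425/900]
7 stock rods opened.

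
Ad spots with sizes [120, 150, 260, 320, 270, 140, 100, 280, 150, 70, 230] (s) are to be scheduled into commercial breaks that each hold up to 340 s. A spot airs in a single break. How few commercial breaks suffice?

7

Total = 320 + 280 + 270 + 260 + 230 + 150 + 150 + 140 + 120 + 100 + 70 = 2090 s.
Lower bound: ⌈2090/340⌉ = 7 commercial breaks.
A packing using 7 commercial breaks:
  break 1: 320 = 320
  break 2: 280 = 280
  break 3: 270 + 70 = 340
  break 4: 260 = 260
  break 5: 230 + 100 = 330
  break 6: 150 + 150 = 300
  break 7: 140 + 120 = 260
This matches the lower bound, so 7 is optimal.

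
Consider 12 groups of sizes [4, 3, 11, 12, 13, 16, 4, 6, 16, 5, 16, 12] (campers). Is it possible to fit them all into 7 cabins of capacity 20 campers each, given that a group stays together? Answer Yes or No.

A valid assignment using 7 cabins:
  cabin 1: 16 + 4 = 20
  cabin 2: 16 + 4 = 20
  cabin 3: 16 + 3 = 19
  cabin 4: 13 + 6 = 19
  cabin 5: 12 + 5 = 17
  cabin 6: 12 = 12
  cabin 7: 11 = 11
Every load is within 20 campers, so 7 cabins suffice.

Yes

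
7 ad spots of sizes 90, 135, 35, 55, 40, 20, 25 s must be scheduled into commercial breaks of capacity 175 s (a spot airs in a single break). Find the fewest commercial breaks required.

Total = 135 + 90 + 55 + 40 + 35 + 25 + 20 = 400 s.
Lower bound: ⌈400/175⌉ = 3 commercial breaks.
A packing using 3 commercial breaks:
  break 1: 135 + 40 = 175
  break 2: 90 + 55 + 25 = 170
  break 3: 35 + 20 = 55
This matches the lower bound, so 3 is optimal.

3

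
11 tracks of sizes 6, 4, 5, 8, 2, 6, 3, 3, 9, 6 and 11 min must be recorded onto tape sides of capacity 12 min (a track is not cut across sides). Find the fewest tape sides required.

6

Total = 11 + 9 + 8 + 6 + 6 + 6 + 5 + 4 + 3 + 3 + 2 = 63 min.
Lower bound: ⌈63/12⌉ = 6 tape sides.
A packing using 6 tape sides:
  side 1: 11 = 11
  side 2: 9 + 3 = 12
  side 3: 8 + 4 = 12
  side 4: 6 + 6 = 12
  side 5: 6 + 5 = 11
  side 6: 3 + 2 = 5
This matches the lower bound, so 6 is optimal.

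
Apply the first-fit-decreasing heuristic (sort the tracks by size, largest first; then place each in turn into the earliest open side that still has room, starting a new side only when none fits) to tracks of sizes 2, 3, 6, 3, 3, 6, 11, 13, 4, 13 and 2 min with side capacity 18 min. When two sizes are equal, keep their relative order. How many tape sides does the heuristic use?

4

Sorted descending: 13, 13, 11, 6, 6, 4, 3, 3, 3, 2, 2.
  13 → side 1 (new)  [load 13/18]
  13 → side 2 (new)  [load 13/18]
  11 → side 3 (new)  [load 11/18]
  6 → side 3  [load 17/18]
  6 → side 4 (new)  [load 6/18]
  4 → side 1  [load 17/18]
  3 → side 2  [load 16/18]
  3 → side 4  [load 9/18]
  3 → side 4  [load 12/18]
  2 → side 2  [load 18/18]
  2 → side 4  [load 14/18]
4 tape sides opened.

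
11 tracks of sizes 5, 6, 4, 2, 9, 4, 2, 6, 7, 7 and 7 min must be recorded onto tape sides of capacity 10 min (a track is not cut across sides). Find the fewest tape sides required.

7

Total = 9 + 7 + 7 + 7 + 6 + 6 + 5 + 4 + 4 + 2 + 2 = 59 min.
Lower bound: ⌈59/10⌉ = 6 tape sides.
A packing using 7 tape sides:
  side 1: 9 = 9
  side 2: 7 + 2 = 9
  side 3: 7 + 2 = 9
  side 4: 7 = 7
  side 5: 6 + 4 = 10
  side 6: 6 + 4 = 10
  side 7: 5 = 5
No arrangement into 6 tape sides stays within capacity, so 7 is optimal.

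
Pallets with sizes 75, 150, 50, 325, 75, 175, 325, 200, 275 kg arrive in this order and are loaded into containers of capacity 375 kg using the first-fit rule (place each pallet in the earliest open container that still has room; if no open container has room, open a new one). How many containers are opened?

  75 → container 1 (new)  [load 75/375]
  150 → container 1  [load 225/375]
  50 → container 1  [load 275/375]
  325 → container 2 (new)  [load 325/375]
  75 → container 1  [load 350/375]
  175 → container 3 (new)  [load 175/375]
  325 → container 4 (new)  [load 325/375]
  200 → container 3  [load 375/375]
  275 → container 5 (new)  [load 275/375]
5 containers opened.

5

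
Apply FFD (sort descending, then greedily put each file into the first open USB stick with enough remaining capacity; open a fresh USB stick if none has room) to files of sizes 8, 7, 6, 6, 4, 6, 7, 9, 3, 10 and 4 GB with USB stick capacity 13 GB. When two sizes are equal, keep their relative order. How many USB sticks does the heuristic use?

6

Sorted descending: 10, 9, 8, 7, 7, 6, 6, 6, 4, 4, 3.
  10 → USB stick 1 (new)  [load 10/13]
  9 → USB stick 2 (new)  [load 9/13]
  8 → USB stick 3 (new)  [load 8/13]
  7 → USB stick 4 (new)  [load 7/13]
  7 → USB stick 5 (new)  [load 7/13]
  6 → USB stick 4  [load 13/13]
  6 → USB stick 5  [load 13/13]
  6 → USB stick 6 (new)  [load 6/13]
  4 → USB stick 2  [load 13/13]
  4 → USB stick 3  [load 12/13]
  3 → USB stick 1  [load 13/13]
6 USB sticks opened.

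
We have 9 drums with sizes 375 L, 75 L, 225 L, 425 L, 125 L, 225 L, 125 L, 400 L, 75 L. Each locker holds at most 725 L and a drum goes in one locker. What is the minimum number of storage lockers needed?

3

Total = 425 + 400 + 375 + 225 + 225 + 125 + 125 + 75 + 75 = 2050 L.
Lower bound: ⌈2050/725⌉ = 3 storage lockers.
A packing using 3 storage lockers:
  locker 1: 425 + 225 + 75 = 725
  locker 2: 400 + 225 + 75 = 700
  locker 3: 375 + 125 + 125 = 625
This matches the lower bound, so 3 is optimal.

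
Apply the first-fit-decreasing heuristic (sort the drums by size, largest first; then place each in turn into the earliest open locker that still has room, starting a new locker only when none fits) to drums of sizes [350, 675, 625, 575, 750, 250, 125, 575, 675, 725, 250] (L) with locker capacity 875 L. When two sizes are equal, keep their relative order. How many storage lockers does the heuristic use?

Sorted descending: 750, 725, 675, 675, 625, 575, 575, 350, 250, 250, 125.
  750 → locker 1 (new)  [load 750/875]
  725 → locker 2 (new)  [load 725/875]
  675 → locker 3 (new)  [load 675/875]
  675 → locker 4 (new)  [load 675/875]
  625 → locker 5 (new)  [load 625/875]
  575 → locker 6 (new)  [load 575/875]
  575 → locker 7 (new)  [load 575/875]
  350 → locker 8 (new)  [load 350/875]
  250 → locker 5  [load 875/875]
  250 → locker 6  [load 825/875]
  125 → locker 1  [load 875/875]
8 storage lockers opened.

8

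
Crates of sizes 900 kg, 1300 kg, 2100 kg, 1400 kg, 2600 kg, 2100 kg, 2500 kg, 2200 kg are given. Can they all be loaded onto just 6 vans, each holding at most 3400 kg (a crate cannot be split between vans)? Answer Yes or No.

A valid assignment using 6 vans:
  van 1: 2600 = 2600
  van 2: 2500 + 900 = 3400
  van 3: 2200 = 2200
  van 4: 2100 + 1300 = 3400
  van 5: 2100 = 2100
  van 6: 1400 = 1400
Every load is within 3400 kg, so 6 vans suffice.

Yes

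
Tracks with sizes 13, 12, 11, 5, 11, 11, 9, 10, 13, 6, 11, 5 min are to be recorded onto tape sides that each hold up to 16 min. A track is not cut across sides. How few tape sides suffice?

9

Total = 13 + 13 + 12 + 11 + 11 + 11 + 11 + 10 + 9 + 6 + 5 + 5 = 117 min.
Lower bound: ⌈117/16⌉ = 8 tape sides.
Also, 9 tracks each exceed 8 min, and no two of those can share a side, so at least 9 tape sides are needed.
A packing using 9 tape sides:
  side 1: 13 = 13
  side 2: 13 = 13
  side 3: 12 = 12
  side 4: 11 + 5 = 16
  side 5: 11 + 5 = 16
  side 6: 11 = 11
  side 7: 11 = 11
  side 8: 10 + 6 = 16
  side 9: 9 = 9
This matches the lower bound, so 9 is optimal.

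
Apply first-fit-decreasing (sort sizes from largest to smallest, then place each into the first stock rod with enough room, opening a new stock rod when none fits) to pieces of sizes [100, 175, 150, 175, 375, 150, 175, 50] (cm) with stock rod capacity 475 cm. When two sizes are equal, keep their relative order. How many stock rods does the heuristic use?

3

Sorted descending: 375, 175, 175, 175, 150, 150, 100, 50.
  375 → stock rod 1 (new)  [load 375/475]
  175 → stock rod 2 (new)  [load 175/475]
  175 → stock rod 2  [load 350/475]
  175 → stock rod 3 (new)  [load 175/475]
  150 → stock rod 3  [load 325/475]
  150 → stock rod 3  [load 475/475]
  100 → stock rod 1  [load 475/475]
  50 → stock rod 2  [load 400/475]
3 stock rods opened.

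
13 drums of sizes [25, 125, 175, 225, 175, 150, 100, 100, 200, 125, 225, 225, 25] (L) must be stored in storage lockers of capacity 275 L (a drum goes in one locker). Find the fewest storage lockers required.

8

Total = 225 + 225 + 225 + 200 + 175 + 175 + 150 + 125 + 125 + 100 + 100 + 25 + 25 = 1875 L.
Lower bound: ⌈1875/275⌉ = 7 storage lockers.
A packing using 8 storage lockers:
  locker 1: 225 + 25 + 25 = 275
  locker 2: 225 = 225
  locker 3: 225 = 225
  locker 4: 200 = 200
  locker 5: 175 + 100 = 275
  locker 6: 175 + 100 = 275
  locker 7: 150 + 125 = 275
  locker 8: 125 = 125
No arrangement into 7 storage lockers stays within capacity, so 8 is optimal.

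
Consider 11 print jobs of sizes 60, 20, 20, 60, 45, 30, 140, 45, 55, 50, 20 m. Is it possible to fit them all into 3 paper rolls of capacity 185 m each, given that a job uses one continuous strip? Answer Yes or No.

A valid assignment using 3 paper rolls:
  roll 1: 140 + 45 = 185
  roll 2: 60 + 60 + 55 = 175
  roll 3: 50 + 45 + 30 + 20 + 20 + 20 = 185
Every load is within 185 m, so 3 paper rolls suffice.

Yes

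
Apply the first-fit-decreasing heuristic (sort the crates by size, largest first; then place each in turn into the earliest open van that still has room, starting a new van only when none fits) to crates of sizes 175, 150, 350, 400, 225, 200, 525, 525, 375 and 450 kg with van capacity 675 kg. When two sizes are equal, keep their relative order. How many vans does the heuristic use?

6

Sorted descending: 525, 525, 450, 400, 375, 350, 225, 200, 175, 150.
  525 → van 1 (new)  [load 525/675]
  525 → van 2 (new)  [load 525/675]
  450 → van 3 (new)  [load 450/675]
  400 → van 4 (new)  [load 400/675]
  375 → van 5 (new)  [load 375/675]
  350 → van 6 (new)  [load 350/675]
  225 → van 3  [load 675/675]
  200 → van 4  [load 600/675]
  175 → van 5  [load 550/675]
  150 → van 1  [load 675/675]
6 vans opened.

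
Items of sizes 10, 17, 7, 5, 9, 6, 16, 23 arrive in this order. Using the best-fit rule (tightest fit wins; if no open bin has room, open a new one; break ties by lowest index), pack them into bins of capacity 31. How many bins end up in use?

4

  10 → bin 1 (new)  [load 10/31]
  17 → bin 1  [load 27/31]
  7 → bin 2 (new)  [load 7/31]
  5 → bin 2  [load 12/31]
  9 → bin 2  [load 21/31]
  6 → bin 2  [load 27/31]
  16 → bin 3 (new)  [load 16/31]
  23 → bin 4 (new)  [load 23/31]
4 bins opened.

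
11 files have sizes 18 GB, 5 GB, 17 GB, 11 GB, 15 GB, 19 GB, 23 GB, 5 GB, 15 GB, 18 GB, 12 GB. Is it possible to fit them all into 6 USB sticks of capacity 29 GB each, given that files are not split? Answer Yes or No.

No

Total = 158 GB; ⌈158/29⌉ = 6.
7 files each exceed half the capacity and cannot share a USB stick, forcing at least 7 USB sticks.
At least 7 USB sticks are required, but only 6 are allowed.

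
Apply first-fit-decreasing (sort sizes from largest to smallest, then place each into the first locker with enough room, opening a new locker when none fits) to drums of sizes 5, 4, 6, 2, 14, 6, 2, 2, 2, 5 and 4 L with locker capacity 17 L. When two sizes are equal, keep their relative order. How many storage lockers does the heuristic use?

Sorted descending: 14, 6, 6, 5, 5, 4, 4, 2, 2, 2, 2.
  14 → locker 1 (new)  [load 14/17]
  6 → locker 2 (new)  [load 6/17]
  6 → locker 2  [load 12/17]
  5 → locker 2  [load 17/17]
  5 → locker 3 (new)  [load 5/17]
  4 → locker 3  [load 9/17]
  4 → locker 3  [load 13/17]
  2 → locker 1  [load 16/17]
  2 → locker 3  [load 15/17]
  2 → locker 3  [load 17/17]
  2 → locker 4 (new)  [load 2/17]
4 storage lockers opened.

4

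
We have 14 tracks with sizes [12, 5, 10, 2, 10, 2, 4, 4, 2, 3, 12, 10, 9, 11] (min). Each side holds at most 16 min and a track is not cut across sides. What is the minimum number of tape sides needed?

Total = 12 + 12 + 11 + 10 + 10 + 10 + 9 + 5 + 4 + 4 + 3 + 2 + 2 + 2 = 96 min.
Lower bound: ⌈96/16⌉ = 6 tape sides.
Also, 7 tracks each exceed 8 min, and no two of those can share a side, so at least 7 tape sides are needed.
A packing using 7 tape sides:
  side 1: 12 + 4 = 16
  side 2: 12 + 4 = 16
  side 3: 11 + 5 = 16
  side 4: 10 + 3 + 2 = 15
  side 5: 10 + 2 + 2 = 14
  side 6: 10 = 10
  side 7: 9 = 9
This matches the lower bound, so 7 is optimal.

7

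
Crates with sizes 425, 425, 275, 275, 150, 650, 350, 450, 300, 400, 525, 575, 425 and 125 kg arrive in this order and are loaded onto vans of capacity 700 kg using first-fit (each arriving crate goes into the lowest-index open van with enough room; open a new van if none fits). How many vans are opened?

9

  425 → van 1 (new)  [load 425/700]
  425 → van 2 (new)  [load 425/700]
  275 → van 1  [load 700/700]
  275 → van 2  [load 700/700]
  150 → van 3 (new)  [load 150/700]
  650 → van 4 (new)  [load 650/700]
  350 → van 3  [load 500/700]
  450 → van 5 (new)  [load 450/700]
  300 → van 6 (new)  [load 300/700]
  400 → van 6  [load 700/700]
  525 → van 7 (new)  [load 525/700]
  575 → van 8 (new)  [load 575/700]
  425 → van 9 (new)  [load 425/700]
  125 → van 3  [load 625/700]
9 vans opened.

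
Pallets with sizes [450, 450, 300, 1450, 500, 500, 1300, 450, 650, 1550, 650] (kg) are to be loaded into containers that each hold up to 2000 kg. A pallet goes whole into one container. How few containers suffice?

5

Total = 1550 + 1450 + 1300 + 650 + 650 + 500 + 500 + 450 + 450 + 450 + 300 = 8250 kg.
Lower bound: ⌈8250/2000⌉ = 5 containers.
A packing using 5 containers:
  container 1: 1550 + 450 = 2000
  container 2: 1450 + 500 = 1950
  container 3: 1300 + 650 = 1950
  container 4: 650 + 500 + 450 + 300 = 1900
  container 5: 450 = 450
This matches the lower bound, so 5 is optimal.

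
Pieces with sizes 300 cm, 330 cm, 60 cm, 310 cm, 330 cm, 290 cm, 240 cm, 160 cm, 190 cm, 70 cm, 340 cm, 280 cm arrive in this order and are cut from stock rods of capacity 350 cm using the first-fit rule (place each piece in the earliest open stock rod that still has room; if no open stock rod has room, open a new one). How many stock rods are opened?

9

  300 → stock rod 1 (new)  [load 300/350]
  330 → stock rod 2 (new)  [load 330/350]
  60 → stock rod 3 (new)  [load 60/350]
  310 → stock rod 4 (new)  [load 310/350]
  330 → stock rod 5 (new)  [load 330/350]
  290 → stock rod 3  [load 350/350]
  240 → stock rod 6 (new)  [load 240/350]
  160 → stock rod 7 (new)  [load 160/350]
  190 → stock rod 7  [load 350/350]
  70 → stock rod 6  [load 310/350]
  340 → stock rod 8 (new)  [load 340/350]
  280 → stock rod 9 (new)  [load 280/350]
9 stock rods opened.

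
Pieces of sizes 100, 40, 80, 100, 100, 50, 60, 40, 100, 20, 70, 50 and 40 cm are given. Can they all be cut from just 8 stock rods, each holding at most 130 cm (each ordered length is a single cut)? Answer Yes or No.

Yes

A valid assignment using 8 stock rods:
  stock rod 1: 100 + 20 = 120
  stock rod 2: 100 = 100
  stock rod 3: 100 = 100
  stock rod 4: 100 = 100
  stock rod 5: 80 + 50 = 130
  stock rod 6: 70 + 60 = 130
  stock rod 7: 50 + 40 + 40 = 130
  stock rod 8: 40 = 40
Every load is within 130 cm, so 8 stock rods suffice.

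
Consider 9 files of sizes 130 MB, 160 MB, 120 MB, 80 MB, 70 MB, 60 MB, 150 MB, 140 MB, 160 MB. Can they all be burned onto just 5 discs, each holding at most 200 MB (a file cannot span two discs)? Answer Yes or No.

Total = 1070 MB; ⌈1070/200⌉ = 6.
At least 6 discs are required, but only 5 are allowed.

No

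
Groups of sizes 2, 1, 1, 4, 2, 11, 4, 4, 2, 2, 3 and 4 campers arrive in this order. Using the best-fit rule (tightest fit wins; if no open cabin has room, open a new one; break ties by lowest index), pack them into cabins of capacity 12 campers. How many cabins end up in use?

  2 → cabin 1 (new)  [load 2/12]
  1 → cabin 1  [load 3/12]
  1 → cabin 1  [load 4/12]
  4 → cabin 1  [load 8/12]
  2 → cabin 1  [load 10/12]
  11 → cabin 2 (new)  [load 11/12]
  4 → cabin 3 (new)  [load 4/12]
  4 → cabin 3  [load 8/12]
  2 → cabin 1  [load 12/12]
  2 → cabin 3  [load 10/12]
  3 → cabin 4 (new)  [load 3/12]
  4 → cabin 4  [load 7/12]
4 cabins opened.

4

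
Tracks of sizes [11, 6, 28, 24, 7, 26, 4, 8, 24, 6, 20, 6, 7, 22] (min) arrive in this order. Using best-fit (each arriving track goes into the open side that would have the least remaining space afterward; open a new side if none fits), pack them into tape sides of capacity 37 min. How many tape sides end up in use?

  11 → side 1 (new)  [load 11/37]
  6 → side 1  [load 17/37]
  28 → side 2 (new)  [load 28/37]
  24 → side 3 (new)  [load 24/37]
  7 → side 2  [load 35/37]
  26 → side 4 (new)  [load 26/37]
  4 → side 4  [load 30/37]
  8 → side 3  [load 32/37]
  24 → side 5 (new)  [load 24/37]
  6 → side 4  [load 36/37]
  20 → side 1  [load 37/37]
  6 → side 5  [load 30/37]
  7 → side 5  [load 37/37]
  22 → side 6 (new)  [load 22/37]
6 tape sides opened.

6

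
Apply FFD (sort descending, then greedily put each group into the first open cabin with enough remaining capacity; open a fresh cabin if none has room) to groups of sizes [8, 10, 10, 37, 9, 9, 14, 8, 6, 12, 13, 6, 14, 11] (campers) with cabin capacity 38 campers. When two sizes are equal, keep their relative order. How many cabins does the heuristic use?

Sorted descending: 37, 14, 14, 13, 12, 11, 10, 10, 9, 9, 8, 8, 6, 6.
  37 → cabin 1 (new)  [load 37/38]
  14 → cabin 2 (new)  [load 14/38]
  14 → cabin 2  [load 28/38]
  13 → cabin 3 (new)  [load 13/38]
  12 → cabin 3  [load 25/38]
  11 → cabin 3  [load 36/38]
  10 → cabin 2  [load 38/38]
  10 → cabin 4 (new)  [load 10/38]
  9 → cabin 4  [load 19/38]
  9 → cabin 4  [load 28/38]
  8 → cabin 4  [load 36/38]
  8 → cabin 5 (new)  [load 8/38]
  6 → cabin 5  [load 14/38]
  6 → cabin 5  [load 20/38]
5 cabins opened.

5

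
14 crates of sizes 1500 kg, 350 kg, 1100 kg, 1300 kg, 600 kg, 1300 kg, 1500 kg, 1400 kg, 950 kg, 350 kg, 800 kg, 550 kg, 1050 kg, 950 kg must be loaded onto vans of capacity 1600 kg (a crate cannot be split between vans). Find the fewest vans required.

10

Total = 1500 + 1500 + 1400 + 1300 + 1300 + 1100 + 1050 + 950 + 950 + 800 + 600 + 550 + 350 + 350 = 13700 kg.
Lower bound: ⌈13700/1600⌉ = 9 vans.
A packing using 10 vans:
  van 1: 1500 = 1500
  van 2: 1500 = 1500
  van 3: 1400 = 1400
  van 4: 1300 = 1300
  van 5: 1300 = 1300
  van 6: 1100 + 350 = 1450
  van 7: 1050 + 550 = 1600
  van 8: 950 + 600 = 1550
  van 9: 950 + 350 = 1300
  van 10: 800 = 800
No arrangement into 9 vans stays within capacity, so 10 is optimal.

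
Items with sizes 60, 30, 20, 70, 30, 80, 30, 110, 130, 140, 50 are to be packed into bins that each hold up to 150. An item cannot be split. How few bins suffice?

6

Total = 140 + 130 + 110 + 80 + 70 + 60 + 50 + 30 + 30 + 30 + 20 = 750.
Lower bound: ⌈750/150⌉ = 5 bins.
A packing using 6 bins:
  bin 1: 140 = 140
  bin 2: 130 + 20 = 150
  bin 3: 110 + 30 = 140
  bin 4: 80 + 70 = 150
  bin 5: 60 + 50 + 30 = 140
  bin 6: 30 = 30
No arrangement into 5 bins stays within capacity, so 6 is optimal.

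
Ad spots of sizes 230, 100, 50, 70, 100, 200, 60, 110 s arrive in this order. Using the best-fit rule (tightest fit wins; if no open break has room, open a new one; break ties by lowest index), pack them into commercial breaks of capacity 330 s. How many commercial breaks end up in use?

3

  230 → break 1 (new)  [load 230/330]
  100 → break 1  [load 330/330]
  50 → break 2 (new)  [load 50/330]
  70 → break 2  [load 120/330]
  100 → break 2  [load 220/330]
  200 → break 3 (new)  [load 200/330]
  60 → break 2  [load 280/330]
  110 → break 3  [load 310/330]
3 commercial breaks opened.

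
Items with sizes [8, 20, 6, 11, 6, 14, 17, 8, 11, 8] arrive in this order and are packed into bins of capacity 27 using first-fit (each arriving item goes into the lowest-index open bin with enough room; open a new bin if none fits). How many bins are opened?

5

  8 → bin 1 (new)  [load 8/27]
  20 → bin 2 (new)  [load 20/27]
  6 → bin 1  [load 14/27]
  11 → bin 1  [load 25/27]
  6 → bin 2  [load 26/27]
  14 → bin 3 (new)  [load 14/27]
  17 → bin 4 (new)  [load 17/27]
  8 → bin 3  [load 22/27]
  11 → bin 5 (new)  [load 11/27]
  8 → bin 4  [load 25/27]
5 bins opened.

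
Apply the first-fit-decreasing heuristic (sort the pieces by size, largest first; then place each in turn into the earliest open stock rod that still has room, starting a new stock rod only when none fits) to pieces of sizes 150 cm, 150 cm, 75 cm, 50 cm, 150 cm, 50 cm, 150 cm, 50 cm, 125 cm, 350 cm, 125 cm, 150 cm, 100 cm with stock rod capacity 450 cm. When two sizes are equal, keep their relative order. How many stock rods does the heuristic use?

4

Sorted descending: 350, 150, 150, 150, 150, 150, 125, 125, 100, 75, 50, 50, 50.
  350 → stock rod 1 (new)  [load 350/450]
  150 → stock rod 2 (new)  [load 150/450]
  150 → stock rod 2  [load 300/450]
  150 → stock rod 2  [load 450/450]
  150 → stock rod 3 (new)  [load 150/450]
  150 → stock rod 3  [load 300/450]
  125 → stock rod 3  [load 425/450]
  125 → stock rod 4 (new)  [load 125/450]
  100 → stock rod 1  [load 450/450]
  75 → stock rod 4  [load 200/450]
  50 → stock rod 4  [load 250/450]
  50 → stock rod 4  [load 300/450]
  50 → stock rod 4  [load 350/450]
4 stock rods opened.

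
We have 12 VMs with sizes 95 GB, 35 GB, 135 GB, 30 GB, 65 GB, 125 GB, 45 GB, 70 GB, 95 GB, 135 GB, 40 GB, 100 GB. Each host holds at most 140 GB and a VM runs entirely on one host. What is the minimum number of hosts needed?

Total = 135 + 135 + 125 + 100 + 95 + 95 + 70 + 65 + 45 + 40 + 35 + 30 = 970 GB.
Lower bound: ⌈970/140⌉ = 7 hosts.
A packing using 8 hosts:
  host 1: 135 = 135
  host 2: 135 = 135
  host 3: 125 = 125
  host 4: 100 + 40 = 140
  host 5: 95 + 45 = 140
  host 6: 95 + 35 = 130
  host 7: 70 + 65 = 135
  host 8: 30 = 30
No arrangement into 7 hosts stays within capacity, so 8 is optimal.

8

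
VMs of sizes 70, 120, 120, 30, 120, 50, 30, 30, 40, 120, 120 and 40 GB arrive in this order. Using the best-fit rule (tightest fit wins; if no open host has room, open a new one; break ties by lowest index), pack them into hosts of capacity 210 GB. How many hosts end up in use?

  70 → host 1 (new)  [load 70/210]
  120 → host 1  [load 190/210]
  120 → host 2 (new)  [load 120/210]
  30 → host 2  [load 150/210]
  120 → host 3 (new)  [load 120/210]
  50 → host 2  [load 200/210]
  30 → host 3  [load 150/210]
  30 → host 3  [load 180/210]
  40 → host 4 (new)  [load 40/210]
  120 → host 4  [load 160/210]
  120 → host 5 (new)  [load 120/210]
  40 → host 4  [load 200/210]
5 hosts opened.

5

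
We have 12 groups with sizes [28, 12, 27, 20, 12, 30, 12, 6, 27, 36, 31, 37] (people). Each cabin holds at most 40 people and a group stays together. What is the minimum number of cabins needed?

8

Total = 37 + 36 + 31 + 30 + 28 + 27 + 27 + 20 + 12 + 12 + 12 + 6 = 278 people.
Lower bound: ⌈278/40⌉ = 7 cabins.
A packing using 8 cabins:
  cabin 1: 37 = 37
  cabin 2: 36 = 36
  cabin 3: 31 + 6 = 37
  cabin 4: 30 = 30
  cabin 5: 28 + 12 = 40
  cabin 6: 27 + 12 = 39
  cabin 7: 27 + 12 = 39
  cabin 8: 20 = 20
No arrangement into 7 cabins stays within capacity, so 8 is optimal.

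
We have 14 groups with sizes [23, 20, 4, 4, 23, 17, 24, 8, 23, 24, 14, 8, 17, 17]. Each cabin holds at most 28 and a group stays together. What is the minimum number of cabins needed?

Total = 24 + 24 + 23 + 23 + 23 + 20 + 17 + 17 + 17 + 14 + 8 + 8 + 4 + 4 = 226.
Lower bound: ⌈226/28⌉ = 9 cabins.
A packing using 10 cabins:
  cabin 1: 24 + 4 = 28
  cabin 2: 24 + 4 = 28
  cabin 3: 23 = 23
  cabin 4: 23 = 23
  cabin 5: 23 = 23
  cabin 6: 20 + 8 = 28
  cabin 7: 17 + 8 = 25
  cabin 8: 17 = 17
  cabin 9: 17 = 17
  cabin 10: 14 = 14
No arrangement into 9 cabins stays within capacity, so 10 is optimal.

10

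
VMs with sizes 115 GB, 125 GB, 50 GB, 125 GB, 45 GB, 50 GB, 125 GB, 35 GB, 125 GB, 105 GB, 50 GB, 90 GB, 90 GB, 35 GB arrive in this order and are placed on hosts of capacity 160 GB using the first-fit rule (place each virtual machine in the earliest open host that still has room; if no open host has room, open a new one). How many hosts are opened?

  115 → host 1 (new)  [load 115/160]
  125 → host 2 (new)  [load 125/160]
  50 → host 3 (new)  [load 50/160]
  125 → host 4 (new)  [load 125/160]
  45 → host 1  [load 160/160]
  50 → host 3  [load 100/160]
  125 → host 5 (new)  [load 125/160]
  35 → host 2  [load 160/160]
  125 → host 6 (new)  [load 125/160]
  105 → host 7 (new)  [load 105/160]
  50 → host 3  [load 150/160]
  90 → host 8 (new)  [load 90/160]
  90 → host 9 (new)  [load 90/160]
  35 → host 4  [load 160/160]
9 hosts opened.

9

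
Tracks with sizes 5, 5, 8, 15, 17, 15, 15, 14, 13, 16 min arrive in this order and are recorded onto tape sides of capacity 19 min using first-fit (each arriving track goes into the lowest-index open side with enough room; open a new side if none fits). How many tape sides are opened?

  5 → side 1 (new)  [load 5/19]
  5 → side 1  [load 10/19]
  8 → side 1  [load 18/19]
  15 → side 2 (new)  [load 15/19]
  17 → side 3 (new)  [load 17/19]
  15 → side 4 (new)  [load 15/19]
  15 → side 5 (new)  [load 15/19]
  14 → side 6 (new)  [load 14/19]
  13 → side 7 (new)  [load 13/19]
  16 → side 8 (new)  [load 16/19]
8 tape sides opened.

8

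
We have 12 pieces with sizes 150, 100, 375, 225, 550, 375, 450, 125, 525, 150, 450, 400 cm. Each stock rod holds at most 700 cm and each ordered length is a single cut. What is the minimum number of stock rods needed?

7

Total = 550 + 525 + 450 + 450 + 400 + 375 + 375 + 225 + 150 + 150 + 125 + 100 = 3875 cm.
Lower bound: ⌈3875/700⌉ = 6 stock rods.
Also, 7 pieces each exceed 350 cm, and no two of those can share a stock rod, so at least 7 stock rods are needed.
A packing using 7 stock rods:
  stock rod 1: 550 + 150 = 700
  stock rod 2: 525 + 150 = 675
  stock rod 3: 450 + 225 = 675
  stock rod 4: 450 + 125 + 100 = 675
  stock rod 5: 400 = 400
  stock rod 6: 375 = 375
  stock rod 7: 375 = 375
This matches the lower bound, so 7 is optimal.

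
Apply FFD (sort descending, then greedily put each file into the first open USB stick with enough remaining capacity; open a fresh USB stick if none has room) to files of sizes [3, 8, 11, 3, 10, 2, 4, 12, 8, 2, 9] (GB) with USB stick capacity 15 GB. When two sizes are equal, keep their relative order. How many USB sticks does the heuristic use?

Sorted descending: 12, 11, 10, 9, 8, 8, 4, 3, 3, 2, 2.
  12 → USB stick 1 (new)  [load 12/15]
  11 → USB stick 2 (new)  [load 11/15]
  10 → USB stick 3 (new)  [load 10/15]
  9 → USB stick 4 (new)  [load 9/15]
  8 → USB stick 5 (new)  [load 8/15]
  8 → USB stick 6 (new)  [load 8/15]
  4 → USB stick 2  [load 15/15]
  3 → USB stick 1  [load 15/15]
  3 → USB stick 3  [load 13/15]
  2 → USB stick 3  [load 15/15]
  2 → USB stick 4  [load 11/15]
6 USB sticks opened.

6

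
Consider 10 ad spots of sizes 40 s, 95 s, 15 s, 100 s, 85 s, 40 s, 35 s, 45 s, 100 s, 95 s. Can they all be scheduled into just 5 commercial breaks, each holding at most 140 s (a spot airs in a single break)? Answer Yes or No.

A valid assignment using 5 commercial breaks:
  break 1: 100 + 40 = 140
  break 2: 100 + 40 = 140
  break 3: 95 + 45 = 140
  break 4: 95 + 35 = 130
  break 5: 85 + 15 = 100
Every load is within 140 s, so 5 commercial breaks suffice.

Yes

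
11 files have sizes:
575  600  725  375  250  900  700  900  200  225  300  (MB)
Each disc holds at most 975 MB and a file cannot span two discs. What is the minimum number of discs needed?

7

Total = 900 + 900 + 725 + 700 + 600 + 575 + 375 + 300 + 250 + 225 + 200 = 5750 MB.
Lower bound: ⌈5750/975⌉ = 6 discs.
A packing using 7 discs:
  disc 1: 900 = 900
  disc 2: 900 = 900
  disc 3: 725 + 250 = 975
  disc 4: 700 + 225 = 925
  disc 5: 600 + 375 = 975
  disc 6: 575 + 300 = 875
  disc 7: 200 = 200
No arrangement into 6 discs stays within capacity, so 7 is optimal.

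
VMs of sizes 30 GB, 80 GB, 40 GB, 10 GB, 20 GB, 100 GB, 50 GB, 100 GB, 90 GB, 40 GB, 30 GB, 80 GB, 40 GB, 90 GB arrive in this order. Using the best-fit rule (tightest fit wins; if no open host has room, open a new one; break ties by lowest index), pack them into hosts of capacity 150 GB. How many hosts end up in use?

  30 → host 1 (new)  [load 30/150]
  80 → host 1  [load 110/150]
  40 → host 1  [load 150/150]
  10 → host 2 (new)  [load 10/150]
  20 → host 2  [load 30/150]
  100 → host 2  [load 130/150]
  50 → host 3 (new)  [load 50/150]
  100 → host 3  [load 150/150]
  90 → host 4 (new)  [load 90/150]
  40 → host 4  [load 130/150]
  30 → host 5 (new)  [load 30/150]
  80 → host 5  [load 110/150]
  40 → host 5  [load 150/150]
  90 → host 6 (new)  [load 90/150]
6 hosts opened.

6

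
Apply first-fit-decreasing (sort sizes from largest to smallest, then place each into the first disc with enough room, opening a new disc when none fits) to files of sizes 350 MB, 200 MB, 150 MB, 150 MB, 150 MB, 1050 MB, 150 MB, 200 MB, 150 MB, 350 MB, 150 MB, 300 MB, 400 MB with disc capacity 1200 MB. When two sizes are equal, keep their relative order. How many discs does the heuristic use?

Sorted descending: 1050, 400, 350, 350, 300, 200, 200, 150, 150, 150, 150, 150, 150.
  1050 → disc 1 (new)  [load 1050/1200]
  400 → disc 2 (new)  [load 400/1200]
  350 → disc 2  [load 750/1200]
  350 → disc 2  [load 1100/1200]
  300 → disc 3 (new)  [load 300/1200]
  200 → disc 3  [load 500/1200]
  200 → disc 3  [load 700/1200]
  150 → disc 1  [load 1200/1200]
  150 → disc 3  [load 850/1200]
  150 → disc 3  [load 1000/1200]
  150 → disc 3  [load 1150/1200]
  150 → disc 4 (new)  [load 150/1200]
  150 → disc 4  [load 300/1200]
4 discs opened.

4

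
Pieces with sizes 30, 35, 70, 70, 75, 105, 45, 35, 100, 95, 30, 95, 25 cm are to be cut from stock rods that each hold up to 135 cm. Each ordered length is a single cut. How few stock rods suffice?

7

Total = 105 + 100 + 95 + 95 + 75 + 70 + 70 + 45 + 35 + 35 + 30 + 30 + 25 = 810 cm.
Lower bound: ⌈810/135⌉ = 6 stock rods.
Also, 7 pieces each exceed 135/2 cm, and no two of those can share a stock rod, so at least 7 stock rods are needed.
A packing using 7 stock rods:
  stock rod 1: 105 + 30 = 135
  stock rod 2: 100 + 35 = 135
  stock rod 3: 95 + 35 = 130
  stock rod 4: 95 + 30 = 125
  stock rod 5: 75 + 45 = 120
  stock rod 6: 70 + 25 = 95
  stock rod 7: 70 = 70
This matches the lower bound, so 7 is optimal.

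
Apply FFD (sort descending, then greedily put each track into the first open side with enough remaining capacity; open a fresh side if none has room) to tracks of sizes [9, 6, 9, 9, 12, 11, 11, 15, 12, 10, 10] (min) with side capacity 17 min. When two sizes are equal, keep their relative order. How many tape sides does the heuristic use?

10

Sorted descending: 15, 12, 12, 11, 11, 10, 10, 9, 9, 9, 6.
  15 → side 1 (new)  [load 15/17]
  12 → side 2 (new)  [load 12/17]
  12 → side 3 (new)  [load 12/17]
  11 → side 4 (new)  [load 11/17]
  11 → side 5 (new)  [load 11/17]
  10 → side 6 (new)  [load 10/17]
  10 → side 7 (new)  [load 10/17]
  9 → side 8 (new)  [load 9/17]
  9 → side 9 (new)  [load 9/17]
  9 → side 10 (new)  [load 9/17]
  6 → side 4  [load 17/17]
10 tape sides opened.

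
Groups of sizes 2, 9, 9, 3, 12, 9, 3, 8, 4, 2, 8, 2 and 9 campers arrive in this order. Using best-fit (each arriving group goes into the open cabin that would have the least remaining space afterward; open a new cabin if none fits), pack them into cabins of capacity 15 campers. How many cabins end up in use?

7

  2 → cabin 1 (new)  [load 2/15]
  9 → cabin 1  [load 11/15]
  9 → cabin 2 (new)  [load 9/15]
  3 → cabin 1  [load 14/15]
  12 → cabin 3 (new)  [load 12/15]
  9 → cabin 4 (new)  [load 9/15]
  3 → cabin 3  [load 15/15]
  8 → cabin 5 (new)  [load 8/15]
  4 → cabin 2  [load 13/15]
  2 → cabin 2  [load 15/15]
  8 → cabin 6 (new)  [load 8/15]
  2 → cabin 4  [load 11/15]
  9 → cabin 7 (new)  [load 9/15]
7 cabins opened.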